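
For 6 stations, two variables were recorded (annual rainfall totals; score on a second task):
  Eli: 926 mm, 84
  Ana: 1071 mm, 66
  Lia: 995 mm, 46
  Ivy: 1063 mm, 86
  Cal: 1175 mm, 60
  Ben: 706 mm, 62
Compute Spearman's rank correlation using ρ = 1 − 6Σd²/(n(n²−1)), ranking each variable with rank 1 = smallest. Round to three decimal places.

Ranks of variable 1: 2, 5, 3, 4, 6, 1
Ranks of variable 2: 5, 4, 1, 6, 2, 3
d = r₁ − r₂: -3, 1, 2, -2, 4, -2
d²: 9, 1, 4, 4, 16, 4; Σd² = 38
ρ = 1 − 6·38/(6·35) = 1 − 228/210 = -0.086

-0.086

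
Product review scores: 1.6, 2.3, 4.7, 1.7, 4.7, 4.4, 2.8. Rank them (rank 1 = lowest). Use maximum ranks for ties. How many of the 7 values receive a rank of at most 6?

Sorted (ascending): 1.6, 1.7, 2.3, 2.8, 4.4, 4.7, 4.7
The 2 values of 4.7 occupy positions 6–7 → each gets rank 7.
Ranks ≤ 6: {1, 2, 3, 4, 5} → 5 values.

5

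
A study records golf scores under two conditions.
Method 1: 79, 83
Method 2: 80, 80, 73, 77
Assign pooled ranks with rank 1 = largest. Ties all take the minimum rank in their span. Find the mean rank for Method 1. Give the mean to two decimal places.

2.50

Sorted (descending): 83, 80, 80, 79, 77, 73
The 2 values of 80 occupy positions 2–3 → each gets rank 2.
Method 1 values → pooled ranks: 79→4, 83→1
Mean rank = (4 + 1) / 2 = 2.50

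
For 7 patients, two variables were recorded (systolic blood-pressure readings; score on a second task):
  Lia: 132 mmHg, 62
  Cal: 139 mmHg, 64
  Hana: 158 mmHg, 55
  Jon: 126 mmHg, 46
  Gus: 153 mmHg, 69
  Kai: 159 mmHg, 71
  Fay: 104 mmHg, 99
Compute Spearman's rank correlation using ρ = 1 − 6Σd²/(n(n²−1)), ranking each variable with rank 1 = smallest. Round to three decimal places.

Ranks of variable 1: 3, 4, 6, 2, 5, 7, 1
Ranks of variable 2: 3, 4, 2, 1, 5, 6, 7
d = r₁ − r₂: 0, 0, 4, 1, 0, 1, -6
d²: 0, 0, 16, 1, 0, 1, 36; Σd² = 54
ρ = 1 − 6·54/(7·48) = 1 − 324/336 = 0.036

0.036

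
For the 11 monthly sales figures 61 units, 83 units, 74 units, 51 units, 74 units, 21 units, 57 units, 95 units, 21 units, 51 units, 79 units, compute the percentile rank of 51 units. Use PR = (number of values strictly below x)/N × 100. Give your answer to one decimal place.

N = 11.
Strictly below 51: 2. Equal to 51: 2.
PR = 2/11 × 100 = 18.2

18.2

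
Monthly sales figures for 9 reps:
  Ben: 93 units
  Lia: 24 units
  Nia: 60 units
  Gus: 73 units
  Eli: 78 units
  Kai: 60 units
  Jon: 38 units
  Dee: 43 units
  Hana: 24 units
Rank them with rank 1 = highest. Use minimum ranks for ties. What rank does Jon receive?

7

Sorted (descending): 93, 78, 73, 60, 60, 43, 38, 24, 24
The 2 values of 60 occupy positions 4–5 → each gets rank 4.
The 2 values of 24 occupy positions 8–9 → each gets rank 8.
Jon has value 38 units → rank 7.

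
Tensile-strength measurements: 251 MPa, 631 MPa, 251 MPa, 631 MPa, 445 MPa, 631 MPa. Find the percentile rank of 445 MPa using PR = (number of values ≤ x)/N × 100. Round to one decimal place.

N = 6.
Strictly below 445: 2. Equal to 445: 1.
PR = 3/6 × 100 = 50.0

50.0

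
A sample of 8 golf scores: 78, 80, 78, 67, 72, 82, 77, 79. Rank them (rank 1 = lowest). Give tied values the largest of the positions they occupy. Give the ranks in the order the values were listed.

Sorted (ascending): 67, 72, 77, 78, 78, 79, 80, 82
The 2 values of 78 occupy positions 4–5 → each gets rank 5.

5, 7, 5, 1, 2, 8, 3, 6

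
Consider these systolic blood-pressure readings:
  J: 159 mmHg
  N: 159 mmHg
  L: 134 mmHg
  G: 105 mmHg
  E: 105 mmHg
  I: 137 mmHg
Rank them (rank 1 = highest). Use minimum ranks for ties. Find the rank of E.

Sorted (descending): 159, 159, 137, 134, 105, 105
The 2 values of 159 occupy positions 1–2 → each gets rank 1.
The 2 values of 105 occupy positions 5–6 → each gets rank 5.
E has value 105 mmHg → rank 5.

5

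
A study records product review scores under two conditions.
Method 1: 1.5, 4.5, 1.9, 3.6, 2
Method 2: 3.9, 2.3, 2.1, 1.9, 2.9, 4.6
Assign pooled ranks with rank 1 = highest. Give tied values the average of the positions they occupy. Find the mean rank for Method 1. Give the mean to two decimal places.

6.90

Sorted (descending): 4.6, 4.5, 3.9, 3.6, 2.9, 2.3, 2.1, 2, 1.9, 1.9, 1.5
The 2 values of 1.9 occupy positions 9–10 → average rank (9+10)/2 = 9.5.
Method 1 values → pooled ranks: 1.5→11, 4.5→2, 1.9→9.5, 3.6→4, 2→8
Mean rank = (11 + 2 + 9.5 + 4 + 8) / 5 = 6.90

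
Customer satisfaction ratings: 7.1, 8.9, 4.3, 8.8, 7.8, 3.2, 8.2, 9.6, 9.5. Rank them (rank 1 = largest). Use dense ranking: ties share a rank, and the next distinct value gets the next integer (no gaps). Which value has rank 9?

3.2

Sorted (descending): 9.6, 9.5, 8.9, 8.8, 8.2, 7.8, 7.1, 4.3, 3.2
No ties — each value takes its position as its rank.
Rank 9 → value 3.2.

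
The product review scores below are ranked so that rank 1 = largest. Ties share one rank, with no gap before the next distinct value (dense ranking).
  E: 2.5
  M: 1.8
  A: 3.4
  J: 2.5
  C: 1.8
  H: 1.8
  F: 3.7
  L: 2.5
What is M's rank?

Sorted (descending): 3.7, 3.4, 2.5, 2.5, 2.5, 1.8, 1.8, 1.8
The 3 values of 2.5 share dense rank 3.
The 3 values of 1.8 share dense rank 4.
Remaining distinct values take the next consecutive integers.
M has value 1.8 → rank 4.

4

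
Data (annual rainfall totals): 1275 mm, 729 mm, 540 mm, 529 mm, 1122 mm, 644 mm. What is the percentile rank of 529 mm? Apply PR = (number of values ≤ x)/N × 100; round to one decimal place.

N = 6.
Strictly below 529: 0. Equal to 529: 1.
PR = 1/6 × 100 = 16.7

16.7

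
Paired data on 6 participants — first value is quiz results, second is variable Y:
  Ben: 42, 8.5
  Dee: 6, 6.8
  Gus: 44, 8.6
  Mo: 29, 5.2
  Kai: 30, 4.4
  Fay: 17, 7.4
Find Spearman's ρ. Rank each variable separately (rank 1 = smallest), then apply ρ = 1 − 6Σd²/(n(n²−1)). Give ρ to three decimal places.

Ranks of variable 1: 5, 1, 6, 3, 4, 2
Ranks of variable 2: 5, 3, 6, 2, 1, 4
d = r₁ − r₂: 0, -2, 0, 1, 3, -2
d²: 0, 4, 0, 1, 9, 4; Σd² = 18
ρ = 1 − 6·18/(6·35) = 1 − 108/210 = 0.486

0.486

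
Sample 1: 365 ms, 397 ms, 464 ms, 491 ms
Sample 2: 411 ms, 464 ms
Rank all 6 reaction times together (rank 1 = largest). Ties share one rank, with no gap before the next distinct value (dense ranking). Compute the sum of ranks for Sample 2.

Sorted (descending): 491, 464, 464, 411, 397, 365
The 2 values of 464 share dense rank 2.
Remaining distinct values take the next consecutive integers.
Sample 2 values → pooled ranks: 411→3, 464→2
Rank sum = 3 + 2 = 5

5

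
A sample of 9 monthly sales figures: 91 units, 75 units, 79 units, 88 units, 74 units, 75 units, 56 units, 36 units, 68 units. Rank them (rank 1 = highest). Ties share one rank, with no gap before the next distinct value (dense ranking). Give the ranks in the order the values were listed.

Sorted (descending): 91, 88, 79, 75, 75, 74, 68, 56, 36
The 2 values of 75 share dense rank 4.
Remaining distinct values take the next consecutive integers.

1, 4, 3, 2, 5, 4, 7, 8, 6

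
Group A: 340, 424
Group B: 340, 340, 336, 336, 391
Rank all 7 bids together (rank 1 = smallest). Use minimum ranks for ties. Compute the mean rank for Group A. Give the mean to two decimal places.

Sorted (ascending): 336, 336, 340, 340, 340, 391, 424
The 2 values of 336 occupy positions 1–2 → each gets rank 1.
The 3 values of 340 occupy positions 3–5 → each gets rank 3.
Group A values → pooled ranks: 340→3, 424→7
Mean rank = (3 + 7) / 2 = 5.00

5.00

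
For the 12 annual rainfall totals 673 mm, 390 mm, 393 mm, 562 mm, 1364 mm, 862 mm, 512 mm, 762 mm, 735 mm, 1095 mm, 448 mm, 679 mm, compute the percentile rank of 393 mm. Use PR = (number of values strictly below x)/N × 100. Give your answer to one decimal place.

8.3

N = 12.
Strictly below 393: 1. Equal to 393: 1.
PR = 1/12 × 100 = 8.3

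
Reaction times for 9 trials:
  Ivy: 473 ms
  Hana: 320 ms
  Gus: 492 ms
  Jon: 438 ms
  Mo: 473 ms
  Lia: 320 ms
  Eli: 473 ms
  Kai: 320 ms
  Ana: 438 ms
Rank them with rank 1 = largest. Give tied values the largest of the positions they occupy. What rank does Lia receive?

9

Sorted (descending): 492, 473, 473, 473, 438, 438, 320, 320, 320
The 3 values of 473 occupy positions 2–4 → each gets rank 4.
The 2 values of 438 occupy positions 5–6 → each gets rank 6.
The 3 values of 320 occupy positions 7–9 → each gets rank 9.
Lia has value 320 ms → rank 9.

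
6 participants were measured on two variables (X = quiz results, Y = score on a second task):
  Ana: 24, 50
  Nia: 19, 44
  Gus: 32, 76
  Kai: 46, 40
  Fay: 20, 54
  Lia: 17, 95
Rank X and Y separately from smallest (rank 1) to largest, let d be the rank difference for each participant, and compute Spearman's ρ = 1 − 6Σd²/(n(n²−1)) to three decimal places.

-0.486

Ranks of variable 1: 4, 2, 5, 6, 3, 1
Ranks of variable 2: 3, 2, 5, 1, 4, 6
d = r₁ − r₂: 1, 0, 0, 5, -1, -5
d²: 1, 0, 0, 25, 1, 25; Σd² = 52
ρ = 1 − 6·52/(6·35) = 1 − 312/210 = -0.486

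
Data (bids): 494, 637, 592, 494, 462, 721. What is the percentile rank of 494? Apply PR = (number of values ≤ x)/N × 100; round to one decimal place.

N = 6.
Strictly below 494: 1. Equal to 494: 2.
PR = 3/6 × 100 = 50.0

50.0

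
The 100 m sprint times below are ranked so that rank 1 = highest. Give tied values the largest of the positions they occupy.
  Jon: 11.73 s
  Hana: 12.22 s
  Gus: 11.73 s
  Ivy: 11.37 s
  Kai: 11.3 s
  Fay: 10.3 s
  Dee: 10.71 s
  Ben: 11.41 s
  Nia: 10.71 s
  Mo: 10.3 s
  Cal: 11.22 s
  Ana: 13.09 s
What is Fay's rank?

Sorted (descending): 13.09, 12.22, 11.73, 11.73, 11.41, 11.37, 11.3, 11.22, 10.71, 10.71, 10.3, 10.3
The 2 values of 11.73 occupy positions 3–4 → each gets rank 4.
The 2 values of 10.71 occupy positions 9–10 → each gets rank 10.
The 2 values of 10.3 occupy positions 11–12 → each gets rank 12.
Fay has value 10.3 s → rank 12.

12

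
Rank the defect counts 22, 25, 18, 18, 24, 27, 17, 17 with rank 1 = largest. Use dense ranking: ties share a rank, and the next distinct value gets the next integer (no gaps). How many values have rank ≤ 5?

Sorted (descending): 27, 25, 24, 22, 18, 18, 17, 17
The 2 values of 18 share dense rank 5.
The 2 values of 17 share dense rank 6.
Remaining distinct values take the next consecutive integers.
Ranks ≤ 5: {1, 2, 3, 4, 5, 5} → 6 values.

6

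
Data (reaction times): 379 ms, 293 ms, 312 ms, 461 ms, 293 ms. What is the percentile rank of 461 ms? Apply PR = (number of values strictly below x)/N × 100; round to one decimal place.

80.0

N = 5.
Strictly below 461: 4. Equal to 461: 1.
PR = 4/5 × 100 = 80.0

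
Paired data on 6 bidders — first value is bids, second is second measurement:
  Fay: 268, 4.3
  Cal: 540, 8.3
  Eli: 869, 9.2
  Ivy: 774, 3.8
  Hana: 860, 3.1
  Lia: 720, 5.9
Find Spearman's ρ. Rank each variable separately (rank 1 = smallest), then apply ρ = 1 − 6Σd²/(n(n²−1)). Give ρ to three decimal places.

Ranks of variable 1: 1, 2, 6, 4, 5, 3
Ranks of variable 2: 3, 5, 6, 2, 1, 4
d = r₁ − r₂: -2, -3, 0, 2, 4, -1
d²: 4, 9, 0, 4, 16, 1; Σd² = 34
ρ = 1 − 6·34/(6·35) = 1 − 204/210 = 0.029

0.029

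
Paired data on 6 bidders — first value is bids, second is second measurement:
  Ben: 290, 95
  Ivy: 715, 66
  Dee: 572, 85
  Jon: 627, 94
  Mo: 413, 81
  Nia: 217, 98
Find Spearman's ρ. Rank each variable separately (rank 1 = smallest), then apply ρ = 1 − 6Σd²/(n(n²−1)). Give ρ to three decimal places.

Ranks of variable 1: 2, 6, 4, 5, 3, 1
Ranks of variable 2: 5, 1, 3, 4, 2, 6
d = r₁ − r₂: -3, 5, 1, 1, 1, -5
d²: 9, 25, 1, 1, 1, 25; Σd² = 62
ρ = 1 − 6·62/(6·35) = 1 − 372/210 = -0.771

-0.771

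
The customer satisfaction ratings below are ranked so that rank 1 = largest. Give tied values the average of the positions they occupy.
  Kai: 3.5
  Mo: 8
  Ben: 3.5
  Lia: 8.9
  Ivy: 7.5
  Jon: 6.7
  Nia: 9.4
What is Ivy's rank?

Sorted (descending): 9.4, 8.9, 8, 7.5, 6.7, 3.5, 3.5
The 2 values of 3.5 occupy positions 6–7 → average rank (6+7)/2 = 6.5.
Ivy has value 7.5 → rank 4.

4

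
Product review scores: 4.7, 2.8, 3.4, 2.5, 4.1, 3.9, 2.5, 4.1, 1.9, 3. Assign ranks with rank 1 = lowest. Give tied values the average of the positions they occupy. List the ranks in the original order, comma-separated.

10, 4, 6, 2.5, 8.5, 7, 2.5, 8.5, 1, 5

Sorted (ascending): 1.9, 2.5, 2.5, 2.8, 3, 3.4, 3.9, 4.1, 4.1, 4.7
The 2 values of 2.5 occupy positions 2–3 → average rank (2+3)/2 = 2.5.
The 2 values of 4.1 occupy positions 8–9 → average rank (8+9)/2 = 8.5.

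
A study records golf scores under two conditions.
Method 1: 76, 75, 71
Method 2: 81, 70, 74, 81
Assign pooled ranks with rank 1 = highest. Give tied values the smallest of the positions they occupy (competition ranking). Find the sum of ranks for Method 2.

Sorted (descending): 81, 81, 76, 75, 74, 71, 70
The 2 values of 81 occupy positions 1–2 → each gets rank 1.
Method 2 values → pooled ranks: 81→1, 70→7, 74→5, 81→1
Rank sum = 1 + 7 + 5 + 1 = 14

14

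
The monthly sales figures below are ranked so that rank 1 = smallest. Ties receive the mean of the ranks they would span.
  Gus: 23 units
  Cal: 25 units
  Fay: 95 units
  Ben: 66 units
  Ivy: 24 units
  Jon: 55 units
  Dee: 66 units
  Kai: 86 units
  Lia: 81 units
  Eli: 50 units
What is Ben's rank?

Sorted (ascending): 23, 24, 25, 50, 55, 66, 66, 81, 86, 95
The 2 values of 66 occupy positions 6–7 → average rank (6+7)/2 = 6.5.
Ben has value 66 units → rank 6.5.

6.5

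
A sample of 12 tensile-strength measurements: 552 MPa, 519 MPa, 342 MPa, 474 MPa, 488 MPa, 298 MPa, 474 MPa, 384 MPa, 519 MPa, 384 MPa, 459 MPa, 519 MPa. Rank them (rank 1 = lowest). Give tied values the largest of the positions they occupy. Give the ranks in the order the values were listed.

12, 11, 2, 7, 8, 1, 7, 4, 11, 4, 5, 11

Sorted (ascending): 298, 342, 384, 384, 459, 474, 474, 488, 519, 519, 519, 552
The 2 values of 384 occupy positions 3–4 → each gets rank 4.
The 2 values of 474 occupy positions 6–7 → each gets rank 7.
The 3 values of 519 occupy positions 9–11 → each gets rank 11.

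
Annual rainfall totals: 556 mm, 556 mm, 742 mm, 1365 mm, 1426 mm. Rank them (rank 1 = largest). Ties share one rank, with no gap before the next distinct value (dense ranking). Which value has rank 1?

1426

Sorted (descending): 1426, 1365, 742, 556, 556
The 2 values of 556 share dense rank 4.
Remaining distinct values take the next consecutive integers.
Rank 1 → value 1426.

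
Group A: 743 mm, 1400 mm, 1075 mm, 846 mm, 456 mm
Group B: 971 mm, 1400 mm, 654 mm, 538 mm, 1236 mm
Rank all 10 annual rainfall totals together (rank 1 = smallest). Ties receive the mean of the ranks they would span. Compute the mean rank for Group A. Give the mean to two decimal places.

5.30

Sorted (ascending): 456, 538, 654, 743, 846, 971, 1075, 1236, 1400, 1400
The 2 values of 1400 occupy positions 9–10 → average rank (9+10)/2 = 9.5.
Group A values → pooled ranks: 743→4, 1400→9.5, 1075→7, 846→5, 456→1
Mean rank = (4 + 9.5 + 7 + 5 + 1) / 5 = 5.30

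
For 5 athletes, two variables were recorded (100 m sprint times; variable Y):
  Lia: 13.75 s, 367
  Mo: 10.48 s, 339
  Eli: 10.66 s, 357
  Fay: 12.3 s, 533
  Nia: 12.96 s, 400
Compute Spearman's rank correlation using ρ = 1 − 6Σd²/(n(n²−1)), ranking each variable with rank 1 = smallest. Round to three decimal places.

0.600

Ranks of variable 1: 5, 1, 2, 3, 4
Ranks of variable 2: 3, 1, 2, 5, 4
d = r₁ − r₂: 2, 0, 0, -2, 0
d²: 4, 0, 0, 4, 0; Σd² = 8
ρ = 1 − 6·8/(5·24) = 1 − 48/120 = 0.600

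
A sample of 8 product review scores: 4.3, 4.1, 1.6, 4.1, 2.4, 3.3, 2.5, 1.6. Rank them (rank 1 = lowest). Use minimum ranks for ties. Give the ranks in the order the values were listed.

8, 6, 1, 6, 3, 5, 4, 1

Sorted (ascending): 1.6, 1.6, 2.4, 2.5, 3.3, 4.1, 4.1, 4.3
The 2 values of 1.6 occupy positions 1–2 → each gets rank 1.
The 2 values of 4.1 occupy positions 6–7 → each gets rank 6.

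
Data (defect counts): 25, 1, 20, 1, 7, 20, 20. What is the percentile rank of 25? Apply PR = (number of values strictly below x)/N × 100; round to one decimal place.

85.7

N = 7.
Strictly below 25: 6. Equal to 25: 1.
PR = 6/7 × 100 = 85.7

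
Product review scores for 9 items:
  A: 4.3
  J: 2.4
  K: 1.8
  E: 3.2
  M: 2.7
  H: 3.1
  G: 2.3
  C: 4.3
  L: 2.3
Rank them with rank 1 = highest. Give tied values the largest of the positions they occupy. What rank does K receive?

Sorted (descending): 4.3, 4.3, 3.2, 3.1, 2.7, 2.4, 2.3, 2.3, 1.8
The 2 values of 4.3 occupy positions 1–2 → each gets rank 2.
The 2 values of 2.3 occupy positions 7–8 → each gets rank 8.
K has value 1.8 → rank 9.

9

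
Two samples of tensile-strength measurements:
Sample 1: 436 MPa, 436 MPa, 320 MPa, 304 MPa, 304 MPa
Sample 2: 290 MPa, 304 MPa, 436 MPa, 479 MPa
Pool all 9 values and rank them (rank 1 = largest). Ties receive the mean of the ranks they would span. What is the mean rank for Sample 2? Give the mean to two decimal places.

Sorted (descending): 479, 436, 436, 436, 320, 304, 304, 304, 290
The 3 values of 436 occupy positions 2–4 → average rank 3.
The 3 values of 304 occupy positions 6–8 → average rank 7.
Sample 2 values → pooled ranks: 290→9, 304→7, 436→3, 479→1
Mean rank = (9 + 7 + 3 + 1) / 4 = 5.00

5.00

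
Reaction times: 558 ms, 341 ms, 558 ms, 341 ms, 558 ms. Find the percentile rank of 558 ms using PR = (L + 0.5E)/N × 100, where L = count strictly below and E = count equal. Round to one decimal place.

N = 5.
Strictly below 558: 2. Equal to 558: 3.
PR = (2 + 0.5·3)/5 × 100 = 70.0

70.0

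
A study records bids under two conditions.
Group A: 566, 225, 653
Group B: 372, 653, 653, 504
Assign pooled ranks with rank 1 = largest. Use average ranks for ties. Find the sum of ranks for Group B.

15

Sorted (descending): 653, 653, 653, 566, 504, 372, 225
The 3 values of 653 occupy positions 1–3 → average rank 2.
Group B values → pooled ranks: 372→6, 653→2, 653→2, 504→5
Rank sum = 6 + 2 + 2 + 5 = 15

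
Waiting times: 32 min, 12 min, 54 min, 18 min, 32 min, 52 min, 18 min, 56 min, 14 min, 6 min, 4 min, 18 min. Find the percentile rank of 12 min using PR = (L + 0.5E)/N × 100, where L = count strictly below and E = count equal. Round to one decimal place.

N = 12.
Strictly below 12: 2. Equal to 12: 1.
PR = (2 + 0.5·1)/12 × 100 = 20.8

20.8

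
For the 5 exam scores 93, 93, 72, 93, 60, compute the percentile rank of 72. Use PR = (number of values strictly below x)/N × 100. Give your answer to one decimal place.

N = 5.
Strictly below 72: 1. Equal to 72: 1.
PR = 1/5 × 100 = 20.0

20.0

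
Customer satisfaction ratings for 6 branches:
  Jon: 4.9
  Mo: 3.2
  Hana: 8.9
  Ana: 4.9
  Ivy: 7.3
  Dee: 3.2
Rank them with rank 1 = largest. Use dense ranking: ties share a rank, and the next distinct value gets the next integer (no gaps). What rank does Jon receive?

3

Sorted (descending): 8.9, 7.3, 4.9, 4.9, 3.2, 3.2
The 2 values of 4.9 share dense rank 3.
The 2 values of 3.2 share dense rank 4.
Remaining distinct values take the next consecutive integers.
Jon has value 4.9 → rank 3.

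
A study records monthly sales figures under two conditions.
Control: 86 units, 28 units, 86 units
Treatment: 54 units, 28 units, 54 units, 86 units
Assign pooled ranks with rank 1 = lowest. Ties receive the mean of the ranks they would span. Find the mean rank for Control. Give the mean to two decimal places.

Sorted (ascending): 28, 28, 54, 54, 86, 86, 86
The 2 values of 28 occupy positions 1–2 → average rank (1+2)/2 = 1.5.
The 2 values of 54 occupy positions 3–4 → average rank (3+4)/2 = 3.5.
The 3 values of 86 occupy positions 5–7 → average rank 6.
Control values → pooled ranks: 86→6, 28→1.5, 86→6
Mean rank = (6 + 1.5 + 6) / 3 = 4.50

4.50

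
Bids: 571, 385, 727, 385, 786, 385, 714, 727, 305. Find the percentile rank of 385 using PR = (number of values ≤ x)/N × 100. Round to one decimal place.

N = 9.
Strictly below 385: 1. Equal to 385: 3.
PR = 4/9 × 100 = 44.4

44.4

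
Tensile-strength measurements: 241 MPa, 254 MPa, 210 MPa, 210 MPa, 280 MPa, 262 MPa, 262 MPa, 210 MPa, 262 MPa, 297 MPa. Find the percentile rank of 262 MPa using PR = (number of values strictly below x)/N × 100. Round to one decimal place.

N = 10.
Strictly below 262: 5. Equal to 262: 3.
PR = 5/10 × 100 = 50.0

50.0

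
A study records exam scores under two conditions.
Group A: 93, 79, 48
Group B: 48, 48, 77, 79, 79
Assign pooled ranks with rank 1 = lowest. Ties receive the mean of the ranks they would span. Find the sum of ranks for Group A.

Sorted (ascending): 48, 48, 48, 77, 79, 79, 79, 93
The 3 values of 48 occupy positions 1–3 → average rank 2.
The 3 values of 79 occupy positions 5–7 → average rank 6.
Group A values → pooled ranks: 93→8, 79→6, 48→2
Rank sum = 8 + 6 + 2 = 16

16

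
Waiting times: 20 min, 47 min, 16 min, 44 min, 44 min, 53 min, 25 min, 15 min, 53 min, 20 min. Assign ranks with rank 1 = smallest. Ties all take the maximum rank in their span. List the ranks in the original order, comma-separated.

Sorted (ascending): 15, 16, 20, 20, 25, 44, 44, 47, 53, 53
The 2 values of 20 occupy positions 3–4 → each gets rank 4.
The 2 values of 44 occupy positions 6–7 → each gets rank 7.
The 2 values of 53 occupy positions 9–10 → each gets rank 10.

4, 8, 2, 7, 7, 10, 5, 1, 10, 4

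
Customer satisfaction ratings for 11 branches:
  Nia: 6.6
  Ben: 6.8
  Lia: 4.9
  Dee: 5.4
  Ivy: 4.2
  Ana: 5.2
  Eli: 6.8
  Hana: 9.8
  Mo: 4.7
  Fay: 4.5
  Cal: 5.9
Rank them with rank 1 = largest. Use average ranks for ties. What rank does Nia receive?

Sorted (descending): 9.8, 6.8, 6.8, 6.6, 5.9, 5.4, 5.2, 4.9, 4.7, 4.5, 4.2
The 2 values of 6.8 occupy positions 2–3 → average rank (2+3)/2 = 2.5.
Nia has value 6.6 → rank 4.

4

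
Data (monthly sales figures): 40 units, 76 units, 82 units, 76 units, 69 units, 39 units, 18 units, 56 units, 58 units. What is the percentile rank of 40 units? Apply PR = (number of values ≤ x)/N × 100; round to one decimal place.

33.3

N = 9.
Strictly below 40: 2. Equal to 40: 1.
PR = 3/9 × 100 = 33.3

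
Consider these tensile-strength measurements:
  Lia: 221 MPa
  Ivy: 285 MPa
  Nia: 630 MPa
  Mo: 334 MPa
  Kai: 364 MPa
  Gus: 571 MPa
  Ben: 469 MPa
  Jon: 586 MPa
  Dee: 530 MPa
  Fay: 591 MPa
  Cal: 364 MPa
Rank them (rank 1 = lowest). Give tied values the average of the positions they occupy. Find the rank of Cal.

Sorted (ascending): 221, 285, 334, 364, 364, 469, 530, 571, 586, 591, 630
The 2 values of 364 occupy positions 4–5 → average rank (4+5)/2 = 4.5.
Cal has value 364 MPa → rank 4.5.

4.5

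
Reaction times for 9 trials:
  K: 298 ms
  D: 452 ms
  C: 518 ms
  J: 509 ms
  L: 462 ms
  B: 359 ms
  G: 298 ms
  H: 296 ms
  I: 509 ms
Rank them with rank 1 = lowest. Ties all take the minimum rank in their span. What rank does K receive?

Sorted (ascending): 296, 298, 298, 359, 452, 462, 509, 509, 518
The 2 values of 298 occupy positions 2–3 → each gets rank 2.
The 2 values of 509 occupy positions 7–8 → each gets rank 7.
K has value 298 ms → rank 2.

2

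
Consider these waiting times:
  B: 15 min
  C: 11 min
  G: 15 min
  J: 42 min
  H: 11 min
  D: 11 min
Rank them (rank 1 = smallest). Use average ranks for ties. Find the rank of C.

2

Sorted (ascending): 11, 11, 11, 15, 15, 42
The 3 values of 11 occupy positions 1–3 → average rank 2.
The 2 values of 15 occupy positions 4–5 → average rank (4+5)/2 = 4.5.
C has value 11 min → rank 2.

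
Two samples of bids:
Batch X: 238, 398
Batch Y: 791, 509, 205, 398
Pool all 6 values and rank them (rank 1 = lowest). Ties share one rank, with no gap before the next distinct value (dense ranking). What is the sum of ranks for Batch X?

5

Sorted (ascending): 205, 238, 398, 398, 509, 791
The 2 values of 398 share dense rank 3.
Remaining distinct values take the next consecutive integers.
Batch X values → pooled ranks: 238→2, 398→3
Rank sum = 2 + 3 = 5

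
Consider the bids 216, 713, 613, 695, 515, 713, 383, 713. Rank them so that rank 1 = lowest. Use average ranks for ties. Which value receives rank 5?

695

Sorted (ascending): 216, 383, 515, 613, 695, 713, 713, 713
The 3 values of 713 occupy positions 6–8 → average rank 7.
Rank 5 → value 695.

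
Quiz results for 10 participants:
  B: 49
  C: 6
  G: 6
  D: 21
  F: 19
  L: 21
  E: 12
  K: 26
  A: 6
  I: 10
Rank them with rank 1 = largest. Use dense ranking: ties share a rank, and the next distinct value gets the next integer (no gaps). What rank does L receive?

Sorted (descending): 49, 26, 21, 21, 19, 12, 10, 6, 6, 6
The 2 values of 21 share dense rank 3.
The 3 values of 6 share dense rank 7.
Remaining distinct values take the next consecutive integers.
L has value 21 → rank 3.

3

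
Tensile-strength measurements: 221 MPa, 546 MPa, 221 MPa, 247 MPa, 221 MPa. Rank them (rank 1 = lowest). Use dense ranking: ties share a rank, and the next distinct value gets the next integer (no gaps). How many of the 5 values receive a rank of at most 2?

4

Sorted (ascending): 221, 221, 221, 247, 546
The 3 values of 221 share dense rank 1.
Remaining distinct values take the next consecutive integers.
Ranks ≤ 2: {1, 1, 1, 2} → 4 values.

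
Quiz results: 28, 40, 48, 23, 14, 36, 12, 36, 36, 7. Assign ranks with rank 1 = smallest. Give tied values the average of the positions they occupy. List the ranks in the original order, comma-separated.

Sorted (ascending): 7, 12, 14, 23, 28, 36, 36, 36, 40, 48
The 3 values of 36 occupy positions 6–8 → average rank 7.

5, 9, 10, 4, 3, 7, 2, 7, 7, 1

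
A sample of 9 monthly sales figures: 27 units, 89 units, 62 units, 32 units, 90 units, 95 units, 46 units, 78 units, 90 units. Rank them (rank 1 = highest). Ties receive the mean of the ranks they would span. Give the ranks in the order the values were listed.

9, 4, 6, 8, 2.5, 1, 7, 5, 2.5

Sorted (descending): 95, 90, 90, 89, 78, 62, 46, 32, 27
The 2 values of 90 occupy positions 2–3 → average rank (2+3)/2 = 2.5.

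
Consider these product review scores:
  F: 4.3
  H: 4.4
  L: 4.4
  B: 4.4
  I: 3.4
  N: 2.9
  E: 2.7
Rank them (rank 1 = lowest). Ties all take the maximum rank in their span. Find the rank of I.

Sorted (ascending): 2.7, 2.9, 3.4, 4.3, 4.4, 4.4, 4.4
The 3 values of 4.4 occupy positions 5–7 → each gets rank 7.
I has value 3.4 → rank 3.

3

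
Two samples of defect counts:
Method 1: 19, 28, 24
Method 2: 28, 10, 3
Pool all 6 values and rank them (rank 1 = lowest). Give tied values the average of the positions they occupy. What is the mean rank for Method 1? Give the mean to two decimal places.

Sorted (ascending): 3, 10, 19, 24, 28, 28
The 2 values of 28 occupy positions 5–6 → average rank (5+6)/2 = 5.5.
Method 1 values → pooled ranks: 19→3, 28→5.5, 24→4
Mean rank = (3 + 5.5 + 4) / 3 = 4.17

4.17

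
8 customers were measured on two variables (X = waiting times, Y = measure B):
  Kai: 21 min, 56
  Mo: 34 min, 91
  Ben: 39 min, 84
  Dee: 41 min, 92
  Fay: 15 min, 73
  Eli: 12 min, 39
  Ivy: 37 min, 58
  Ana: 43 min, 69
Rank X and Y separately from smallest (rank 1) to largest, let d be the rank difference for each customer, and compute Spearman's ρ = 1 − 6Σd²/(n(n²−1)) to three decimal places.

0.524

Ranks of variable 1: 3, 4, 6, 7, 2, 1, 5, 8
Ranks of variable 2: 2, 7, 6, 8, 5, 1, 3, 4
d = r₁ − r₂: 1, -3, 0, -1, -3, 0, 2, 4
d²: 1, 9, 0, 1, 9, 0, 4, 16; Σd² = 40
ρ = 1 − 6·40/(8·63) = 1 − 240/504 = 0.524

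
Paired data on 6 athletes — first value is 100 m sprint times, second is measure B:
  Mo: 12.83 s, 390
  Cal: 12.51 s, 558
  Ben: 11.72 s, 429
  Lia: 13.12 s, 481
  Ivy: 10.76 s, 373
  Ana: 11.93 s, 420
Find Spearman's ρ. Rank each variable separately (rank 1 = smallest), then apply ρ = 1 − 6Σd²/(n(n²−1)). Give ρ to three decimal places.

0.486

Ranks of variable 1: 5, 4, 2, 6, 1, 3
Ranks of variable 2: 2, 6, 4, 5, 1, 3
d = r₁ − r₂: 3, -2, -2, 1, 0, 0
d²: 9, 4, 4, 1, 0, 0; Σd² = 18
ρ = 1 − 6·18/(6·35) = 1 − 108/210 = 0.486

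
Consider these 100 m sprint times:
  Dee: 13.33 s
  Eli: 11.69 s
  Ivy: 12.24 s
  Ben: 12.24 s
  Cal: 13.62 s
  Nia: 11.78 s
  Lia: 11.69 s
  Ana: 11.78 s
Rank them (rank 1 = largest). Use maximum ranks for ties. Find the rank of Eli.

Sorted (descending): 13.62, 13.33, 12.24, 12.24, 11.78, 11.78, 11.69, 11.69
The 2 values of 12.24 occupy positions 3–4 → each gets rank 4.
The 2 values of 11.78 occupy positions 5–6 → each gets rank 6.
The 2 values of 11.69 occupy positions 7–8 → each gets rank 8.
Eli has value 11.69 s → rank 8.

8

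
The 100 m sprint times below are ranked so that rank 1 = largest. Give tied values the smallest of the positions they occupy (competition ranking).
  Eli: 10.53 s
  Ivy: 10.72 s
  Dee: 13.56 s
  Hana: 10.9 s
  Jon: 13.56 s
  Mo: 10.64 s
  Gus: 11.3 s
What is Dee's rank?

1

Sorted (descending): 13.56, 13.56, 11.3, 10.9, 10.72, 10.64, 10.53
The 2 values of 13.56 occupy positions 1–2 → each gets rank 1.
Dee has value 13.56 s → rank 1.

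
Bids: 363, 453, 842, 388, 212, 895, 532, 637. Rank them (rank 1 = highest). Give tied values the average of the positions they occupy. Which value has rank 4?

Sorted (descending): 895, 842, 637, 532, 453, 388, 363, 212
No ties — each value takes its position as its rank.
Rank 4 → value 532.

532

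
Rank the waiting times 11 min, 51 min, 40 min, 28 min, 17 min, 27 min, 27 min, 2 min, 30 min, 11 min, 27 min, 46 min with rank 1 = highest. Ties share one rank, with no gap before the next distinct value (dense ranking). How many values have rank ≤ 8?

Sorted (descending): 51, 46, 40, 30, 28, 27, 27, 27, 17, 11, 11, 2
The 3 values of 27 share dense rank 6.
The 2 values of 11 share dense rank 8.
Remaining distinct values take the next consecutive integers.
Ranks ≤ 8: {1, 2, 3, 4, 5, 6, 6, 6, 7, 8, 8} → 11 values.

11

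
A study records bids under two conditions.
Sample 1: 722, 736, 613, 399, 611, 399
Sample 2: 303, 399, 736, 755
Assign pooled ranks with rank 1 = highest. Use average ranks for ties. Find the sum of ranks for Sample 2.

21.5

Sorted (descending): 755, 736, 736, 722, 613, 611, 399, 399, 399, 303
The 2 values of 736 occupy positions 2–3 → average rank (2+3)/2 = 2.5.
The 3 values of 399 occupy positions 7–9 → average rank 8.
Sample 2 values → pooled ranks: 303→10, 399→8, 736→2.5, 755→1
Rank sum = 10 + 8 + 2.5 + 1 = 21.5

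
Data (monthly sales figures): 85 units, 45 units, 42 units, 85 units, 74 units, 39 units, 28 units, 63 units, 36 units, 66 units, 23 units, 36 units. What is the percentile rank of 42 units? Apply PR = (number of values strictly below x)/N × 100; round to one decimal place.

N = 12.
Strictly below 42: 5. Equal to 42: 1.
PR = 5/12 × 100 = 41.7

41.7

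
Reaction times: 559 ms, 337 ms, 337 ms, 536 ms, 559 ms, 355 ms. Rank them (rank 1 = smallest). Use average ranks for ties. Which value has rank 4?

Sorted (ascending): 337, 337, 355, 536, 559, 559
The 2 values of 337 occupy positions 1–2 → average rank (1+2)/2 = 1.5.
The 2 values of 559 occupy positions 5–6 → average rank (5+6)/2 = 5.5.
Rank 4 → value 536.

536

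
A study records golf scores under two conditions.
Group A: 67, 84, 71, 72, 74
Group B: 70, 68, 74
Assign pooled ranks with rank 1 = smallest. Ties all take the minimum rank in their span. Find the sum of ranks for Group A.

Sorted (ascending): 67, 68, 70, 71, 72, 74, 74, 84
The 2 values of 74 occupy positions 6–7 → each gets rank 6.
Group A values → pooled ranks: 67→1, 84→8, 71→4, 72→5, 74→6
Rank sum = 1 + 8 + 4 + 5 + 6 = 24

24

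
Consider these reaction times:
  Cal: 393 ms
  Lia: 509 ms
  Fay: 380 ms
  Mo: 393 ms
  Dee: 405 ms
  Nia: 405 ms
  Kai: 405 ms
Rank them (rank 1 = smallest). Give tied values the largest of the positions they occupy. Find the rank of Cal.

Sorted (ascending): 380, 393, 393, 405, 405, 405, 509
The 2 values of 393 occupy positions 2–3 → each gets rank 3.
The 3 values of 405 occupy positions 4–6 → each gets rank 6.
Cal has value 393 ms → rank 3.

3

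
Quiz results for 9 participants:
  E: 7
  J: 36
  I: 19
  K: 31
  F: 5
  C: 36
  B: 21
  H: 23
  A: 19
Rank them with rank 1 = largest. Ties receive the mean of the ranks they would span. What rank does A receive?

6.5

Sorted (descending): 36, 36, 31, 23, 21, 19, 19, 7, 5
The 2 values of 36 occupy positions 1–2 → average rank (1+2)/2 = 1.5.
The 2 values of 19 occupy positions 6–7 → average rank (6+7)/2 = 6.5.
A has value 19 → rank 6.5.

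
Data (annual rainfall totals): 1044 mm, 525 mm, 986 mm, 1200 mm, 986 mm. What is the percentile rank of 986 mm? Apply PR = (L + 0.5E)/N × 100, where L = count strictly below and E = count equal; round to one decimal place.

40.0

N = 5.
Strictly below 986: 1. Equal to 986: 2.
PR = (1 + 0.5·2)/5 × 100 = 40.0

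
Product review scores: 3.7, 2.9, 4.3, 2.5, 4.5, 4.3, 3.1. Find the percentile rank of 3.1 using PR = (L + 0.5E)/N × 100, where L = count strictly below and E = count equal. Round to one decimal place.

N = 7.
Strictly below 3.1: 2. Equal to 3.1: 1.
PR = (2 + 0.5·1)/7 × 100 = 35.7

35.7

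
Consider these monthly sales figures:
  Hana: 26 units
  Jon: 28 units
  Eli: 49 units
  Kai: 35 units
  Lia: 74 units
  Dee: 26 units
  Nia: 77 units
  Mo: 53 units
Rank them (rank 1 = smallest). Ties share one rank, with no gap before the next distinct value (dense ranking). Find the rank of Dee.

1

Sorted (ascending): 26, 26, 28, 35, 49, 53, 74, 77
The 2 values of 26 share dense rank 1.
Remaining distinct values take the next consecutive integers.
Dee has value 26 units → rank 1.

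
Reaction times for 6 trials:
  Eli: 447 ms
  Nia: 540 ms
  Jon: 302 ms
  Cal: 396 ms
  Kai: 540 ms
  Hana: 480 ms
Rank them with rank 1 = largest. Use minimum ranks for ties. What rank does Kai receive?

Sorted (descending): 540, 540, 480, 447, 396, 302
The 2 values of 540 occupy positions 1–2 → each gets rank 1.
Kai has value 540 ms → rank 1.

1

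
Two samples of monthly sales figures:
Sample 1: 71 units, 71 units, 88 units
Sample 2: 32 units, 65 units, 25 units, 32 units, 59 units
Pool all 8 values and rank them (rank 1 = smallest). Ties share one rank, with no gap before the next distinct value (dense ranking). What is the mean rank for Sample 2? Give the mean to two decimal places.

2.40

Sorted (ascending): 25, 32, 32, 59, 65, 71, 71, 88
The 2 values of 32 share dense rank 2.
The 2 values of 71 share dense rank 5.
Remaining distinct values take the next consecutive integers.
Sample 2 values → pooled ranks: 32→2, 65→4, 25→1, 32→2, 59→3
Mean rank = (2 + 4 + 1 + 2 + 3) / 5 = 2.40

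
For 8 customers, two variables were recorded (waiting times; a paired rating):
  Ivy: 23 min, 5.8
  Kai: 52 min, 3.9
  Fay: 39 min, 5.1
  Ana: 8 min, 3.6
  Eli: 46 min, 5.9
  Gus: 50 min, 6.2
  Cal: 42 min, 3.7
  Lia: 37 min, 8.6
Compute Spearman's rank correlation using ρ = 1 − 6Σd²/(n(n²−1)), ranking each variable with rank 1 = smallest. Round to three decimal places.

Ranks of variable 1: 2, 8, 4, 1, 6, 7, 5, 3
Ranks of variable 2: 5, 3, 4, 1, 6, 7, 2, 8
d = r₁ − r₂: -3, 5, 0, 0, 0, 0, 3, -5
d²: 9, 25, 0, 0, 0, 0, 9, 25; Σd² = 68
ρ = 1 − 6·68/(8·63) = 1 − 408/504 = 0.190

0.190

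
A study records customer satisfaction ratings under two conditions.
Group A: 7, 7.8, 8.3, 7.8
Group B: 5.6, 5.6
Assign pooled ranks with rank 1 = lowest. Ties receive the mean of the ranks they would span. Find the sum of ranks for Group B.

3

Sorted (ascending): 5.6, 5.6, 7, 7.8, 7.8, 8.3
The 2 values of 5.6 occupy positions 1–2 → average rank (1+2)/2 = 1.5.
The 2 values of 7.8 occupy positions 4–5 → average rank (4+5)/2 = 4.5.
Group B values → pooled ranks: 5.6→1.5, 5.6→1.5
Rank sum = 1.5 + 1.5 = 3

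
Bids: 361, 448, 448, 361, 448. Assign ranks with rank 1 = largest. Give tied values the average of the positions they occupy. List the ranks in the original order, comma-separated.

4.5, 2, 2, 4.5, 2

Sorted (descending): 448, 448, 448, 361, 361
The 3 values of 448 occupy positions 1–3 → average rank 2.
The 2 values of 361 occupy positions 4–5 → average rank (4+5)/2 = 4.5.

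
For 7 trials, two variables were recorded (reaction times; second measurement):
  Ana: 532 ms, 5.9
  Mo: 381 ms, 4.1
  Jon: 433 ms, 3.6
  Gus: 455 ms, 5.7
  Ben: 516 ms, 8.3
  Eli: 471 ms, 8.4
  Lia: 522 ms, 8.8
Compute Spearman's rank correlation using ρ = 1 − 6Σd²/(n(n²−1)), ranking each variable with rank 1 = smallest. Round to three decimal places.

0.714

Ranks of variable 1: 7, 1, 2, 3, 5, 4, 6
Ranks of variable 2: 4, 2, 1, 3, 5, 6, 7
d = r₁ − r₂: 3, -1, 1, 0, 0, -2, -1
d²: 9, 1, 1, 0, 0, 4, 1; Σd² = 16
ρ = 1 − 6·16/(7·48) = 1 − 96/336 = 0.714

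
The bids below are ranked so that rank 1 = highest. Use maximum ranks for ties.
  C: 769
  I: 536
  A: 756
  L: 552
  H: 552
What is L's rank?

4

Sorted (descending): 769, 756, 552, 552, 536
The 2 values of 552 occupy positions 3–4 → each gets rank 4.
L has value 552 → rank 4.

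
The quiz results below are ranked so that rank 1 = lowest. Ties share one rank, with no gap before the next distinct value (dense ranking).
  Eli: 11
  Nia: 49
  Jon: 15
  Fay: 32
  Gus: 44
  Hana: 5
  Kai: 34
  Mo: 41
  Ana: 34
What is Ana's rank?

5

Sorted (ascending): 5, 11, 15, 32, 34, 34, 41, 44, 49
The 2 values of 34 share dense rank 5.
Remaining distinct values take the next consecutive integers.
Ana has value 34 → rank 5.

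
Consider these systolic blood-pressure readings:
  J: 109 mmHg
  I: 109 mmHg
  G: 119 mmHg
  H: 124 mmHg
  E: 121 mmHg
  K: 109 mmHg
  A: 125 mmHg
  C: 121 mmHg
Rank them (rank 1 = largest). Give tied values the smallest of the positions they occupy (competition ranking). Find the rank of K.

6

Sorted (descending): 125, 124, 121, 121, 119, 109, 109, 109
The 2 values of 121 occupy positions 3–4 → each gets rank 3.
The 3 values of 109 occupy positions 6–8 → each gets rank 6.
K has value 109 mmHg → rank 6.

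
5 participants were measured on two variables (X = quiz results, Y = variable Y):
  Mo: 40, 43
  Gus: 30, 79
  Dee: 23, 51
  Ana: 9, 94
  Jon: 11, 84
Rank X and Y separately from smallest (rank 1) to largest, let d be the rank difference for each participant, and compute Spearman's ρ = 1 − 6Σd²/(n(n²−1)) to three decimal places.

Ranks of variable 1: 5, 4, 3, 1, 2
Ranks of variable 2: 1, 3, 2, 5, 4
d = r₁ − r₂: 4, 1, 1, -4, -2
d²: 16, 1, 1, 16, 4; Σd² = 38
ρ = 1 − 6·38/(5·24) = 1 − 228/120 = -0.900

-0.900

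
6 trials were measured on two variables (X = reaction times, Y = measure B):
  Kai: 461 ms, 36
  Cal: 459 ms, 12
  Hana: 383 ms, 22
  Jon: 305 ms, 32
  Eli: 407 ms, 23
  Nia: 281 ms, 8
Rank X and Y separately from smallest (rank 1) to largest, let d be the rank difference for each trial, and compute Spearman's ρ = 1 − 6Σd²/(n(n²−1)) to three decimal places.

0.486

Ranks of variable 1: 6, 5, 3, 2, 4, 1
Ranks of variable 2: 6, 2, 3, 5, 4, 1
d = r₁ − r₂: 0, 3, 0, -3, 0, 0
d²: 0, 9, 0, 9, 0, 0; Σd² = 18
ρ = 1 − 6·18/(6·35) = 1 − 108/210 = 0.486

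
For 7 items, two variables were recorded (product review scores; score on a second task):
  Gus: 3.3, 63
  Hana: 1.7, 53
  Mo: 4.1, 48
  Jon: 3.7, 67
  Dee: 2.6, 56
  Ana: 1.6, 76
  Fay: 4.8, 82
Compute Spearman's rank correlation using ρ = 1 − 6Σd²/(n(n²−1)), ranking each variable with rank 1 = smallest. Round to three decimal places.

0.107

Ranks of variable 1: 4, 2, 6, 5, 3, 1, 7
Ranks of variable 2: 4, 2, 1, 5, 3, 6, 7
d = r₁ − r₂: 0, 0, 5, 0, 0, -5, 0
d²: 0, 0, 25, 0, 0, 25, 0; Σd² = 50
ρ = 1 − 6·50/(7·48) = 1 − 300/336 = 0.107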